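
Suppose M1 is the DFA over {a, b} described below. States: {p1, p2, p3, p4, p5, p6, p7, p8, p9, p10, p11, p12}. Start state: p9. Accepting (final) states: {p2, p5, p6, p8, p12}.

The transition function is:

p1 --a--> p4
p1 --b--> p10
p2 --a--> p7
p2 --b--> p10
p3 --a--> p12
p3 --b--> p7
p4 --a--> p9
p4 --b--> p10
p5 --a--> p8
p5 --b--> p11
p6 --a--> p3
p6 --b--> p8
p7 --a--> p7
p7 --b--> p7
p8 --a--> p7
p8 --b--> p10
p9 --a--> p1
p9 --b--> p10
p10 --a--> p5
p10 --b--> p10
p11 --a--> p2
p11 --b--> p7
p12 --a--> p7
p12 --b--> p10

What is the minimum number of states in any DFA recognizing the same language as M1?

6

First remove the unreachable states {p3,p6,p12}; 9 states remain.
Start with accepting vs non-accepting: {p2,p5,p8} | {p1,p4,p7,p9,p10,p11}.
Refine {p2,p5,p8} on symbol a: members go to different blocks, giving {p2,p8} and {p5}.
Refine {p1,p4,p7,p9,p10,p11} on symbol a: members go to different blocks, giving {p1,p4,p7,p9} and {p10} and {p11}.
Refine {p1,p4,p7,p9} on symbol b: members go to different blocks, giving {p1,p4,p9} and {p7}.
No further refinement is possible. Final partition (6 blocks): {p2,p8} | {p1,p4,p9} | {p5} | {p10} | {p11} | {p7}.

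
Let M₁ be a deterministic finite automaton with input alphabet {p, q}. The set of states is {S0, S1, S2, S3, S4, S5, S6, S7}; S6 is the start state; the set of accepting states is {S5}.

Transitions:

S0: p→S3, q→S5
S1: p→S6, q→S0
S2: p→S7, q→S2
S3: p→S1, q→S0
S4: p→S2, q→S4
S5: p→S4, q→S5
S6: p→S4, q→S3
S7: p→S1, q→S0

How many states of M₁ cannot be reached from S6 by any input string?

Every one of the 8 states is reachable from S6.

0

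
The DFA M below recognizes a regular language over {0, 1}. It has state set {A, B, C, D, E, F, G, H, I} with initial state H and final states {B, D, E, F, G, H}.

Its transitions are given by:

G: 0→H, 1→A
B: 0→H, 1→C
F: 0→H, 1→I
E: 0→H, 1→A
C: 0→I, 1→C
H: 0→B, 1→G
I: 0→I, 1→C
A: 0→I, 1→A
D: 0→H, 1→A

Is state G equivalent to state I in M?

No

States {D,E,F} cannot be reached from the start state, so discard them.
Start with accepting vs non-accepting: {B,G,H} | {A,C,I}.
Split {B,G,H} by δ(·,1) → {B,G} and {H}.
The partition is now stable with 3 blocks: {B,G} | {A,C,I} | {H}.
G and I end up in different blocks, so they are distinguishable. For instance, the string 'ε' is accepted from only G.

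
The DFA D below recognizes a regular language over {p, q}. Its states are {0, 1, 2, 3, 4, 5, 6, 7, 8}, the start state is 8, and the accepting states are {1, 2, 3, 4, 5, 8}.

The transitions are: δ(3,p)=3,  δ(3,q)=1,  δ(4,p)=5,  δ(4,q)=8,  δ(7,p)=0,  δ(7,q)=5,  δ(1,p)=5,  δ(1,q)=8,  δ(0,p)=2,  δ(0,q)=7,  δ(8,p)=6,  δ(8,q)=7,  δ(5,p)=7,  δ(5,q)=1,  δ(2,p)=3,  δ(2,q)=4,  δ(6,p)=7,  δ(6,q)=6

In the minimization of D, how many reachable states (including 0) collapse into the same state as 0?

Start with accepting vs non-accepting: {1,2,3,4,5,8} | {0,6,7}.
On input p, block {1,2,3,4,5,8} splits into {1,2,3,4} and {5,8}.
Split {1,2,3,4} by δ(·,p) → {1,4} and {2,3}.
On input p, block {0,6,7} splits into {6,7} and {0}.
Split {6,7} by δ(·,p) → {6} and {7}.
On input p, block {5,8} splits into {5} and {8}.
Stable partition: {1,4} | {6} | {5} | {2,3} | {0} | {7} | {8} — 7 equivalence classes.
The equivalence class containing 0 is {0}, of size 1.

1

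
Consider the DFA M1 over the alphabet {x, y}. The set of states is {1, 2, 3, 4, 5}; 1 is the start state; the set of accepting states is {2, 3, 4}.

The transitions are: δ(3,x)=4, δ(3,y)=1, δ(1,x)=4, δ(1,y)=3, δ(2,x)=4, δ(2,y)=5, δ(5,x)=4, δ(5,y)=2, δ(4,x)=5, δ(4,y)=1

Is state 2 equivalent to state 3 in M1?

Yes

Every state is reachable, so we keep all 5.
Start with accepting vs non-accepting: {2,3,4} | {1,5}.
Refine {2,3,4} on symbol x: members go to different blocks, giving {2,3} and {4}.
Stable partition: {2,3} | {1,5} | {4} — 3 equivalence classes.
2 and 3 lie in the same block of the stable partition, so they are equivalent — no string distinguishes them.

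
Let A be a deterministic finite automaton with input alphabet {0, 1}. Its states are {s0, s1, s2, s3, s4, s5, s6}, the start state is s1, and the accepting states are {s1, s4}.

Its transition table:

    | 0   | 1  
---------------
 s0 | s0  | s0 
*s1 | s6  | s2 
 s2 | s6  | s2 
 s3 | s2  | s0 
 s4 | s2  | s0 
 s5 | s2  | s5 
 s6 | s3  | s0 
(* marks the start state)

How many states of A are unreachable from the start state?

BFS from s1 reaches {s0, s1, s2, s3, s6}; the 2 state(s) s4, s5 are never visited.

2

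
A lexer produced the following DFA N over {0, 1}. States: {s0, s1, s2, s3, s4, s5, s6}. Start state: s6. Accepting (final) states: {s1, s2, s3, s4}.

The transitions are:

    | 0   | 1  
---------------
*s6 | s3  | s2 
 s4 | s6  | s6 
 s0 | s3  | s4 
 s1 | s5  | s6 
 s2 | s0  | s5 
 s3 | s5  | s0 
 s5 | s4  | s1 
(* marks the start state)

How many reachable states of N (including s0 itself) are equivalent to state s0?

All states are reachable from the start state.
Start with accepting vs non-accepting: {s1,s2,s3,s4} | {s0,s5,s6}.
The partition is now stable with 2 blocks: {s1,s2,s3,s4} | {s0,s5,s6}.
The equivalence class containing s0 is {s0,s5,s6}, of size 3.

3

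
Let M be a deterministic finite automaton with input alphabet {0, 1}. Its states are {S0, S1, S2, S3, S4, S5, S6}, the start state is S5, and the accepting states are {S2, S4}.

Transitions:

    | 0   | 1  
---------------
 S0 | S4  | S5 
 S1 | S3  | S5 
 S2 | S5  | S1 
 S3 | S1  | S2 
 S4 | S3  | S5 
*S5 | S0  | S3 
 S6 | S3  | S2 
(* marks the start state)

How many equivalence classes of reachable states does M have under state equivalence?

States {S6} cannot be reached from the start state, so discard them.
P0 = {S2,S4} | {S0,S1,S3,S5}.
On input 0, block {S0,S1,S3,S5} splits into {S1,S3,S5} and {S0}.
Refine {S1,S3,S5} on symbol 0: members go to different blocks, giving {S1,S3} and {S5}.
On input 0, block {S2,S4} splits into {S2} and {S4}.
Split {S1,S3} by δ(·,1) → {S1} and {S3}.
Stable partition: {S2} | {S1} | {S0} | {S5} | {S4} | {S3} — 6 equivalence classes.

6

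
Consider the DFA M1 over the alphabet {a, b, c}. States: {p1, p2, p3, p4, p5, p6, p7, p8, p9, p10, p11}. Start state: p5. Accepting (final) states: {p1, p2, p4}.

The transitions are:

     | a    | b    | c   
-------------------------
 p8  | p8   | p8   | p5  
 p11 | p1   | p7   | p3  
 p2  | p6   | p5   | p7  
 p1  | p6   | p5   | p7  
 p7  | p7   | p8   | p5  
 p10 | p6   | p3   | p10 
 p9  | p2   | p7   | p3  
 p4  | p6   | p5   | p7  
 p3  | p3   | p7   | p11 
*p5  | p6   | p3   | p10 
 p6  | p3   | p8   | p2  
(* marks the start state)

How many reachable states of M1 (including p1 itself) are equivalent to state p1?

First remove the unreachable states {p4,p9}; 9 states remain.
Initial partition by acceptance: {p1,p2} | {p3,p5,p6,p7,p8,p10,p11}.
Refine {p3,p5,p6,p7,p8,p10,p11} on symbol a: members go to different blocks, giving {p3,p5,p6,p7,p8,p10} and {p11}.
Refine {p3,p5,p6,p7,p8,p10} on symbol c: members go to different blocks, giving {p5,p7,p8,p10} and {p3} and {p6}.
On input a, block {p5,p7,p8,p10} splits into {p5,p10} and {p7,p8}.
Stable partition: {p1,p2} | {p5,p10} | {p11} | {p3} | {p6} | {p7,p8} — 6 equivalence classes.
The equivalence class containing p1 is {p1,p2}, of size 2.

2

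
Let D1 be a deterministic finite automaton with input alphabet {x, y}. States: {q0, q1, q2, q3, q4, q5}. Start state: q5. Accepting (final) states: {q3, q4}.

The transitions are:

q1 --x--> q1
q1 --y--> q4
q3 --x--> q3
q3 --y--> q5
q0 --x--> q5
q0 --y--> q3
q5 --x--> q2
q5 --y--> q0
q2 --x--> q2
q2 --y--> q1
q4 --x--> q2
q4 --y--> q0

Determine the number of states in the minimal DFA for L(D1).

6

Every state is reachable, so we keep all 6.
P0 = {q3,q4} | {q0,q1,q2,q5}.
Split {q3,q4} by δ(·,x) → {q3} and {q4}.
On input y, block {q0,q1,q2,q5} splits into {q2,q5} and {q0} and {q1}.
Refine {q2,q5} on symbol y: members go to different blocks, giving {q2} and {q5}.
No further refinement is possible. Final partition (6 blocks): {q3} | {q2} | {q4} | {q0} | {q1} | {q5}.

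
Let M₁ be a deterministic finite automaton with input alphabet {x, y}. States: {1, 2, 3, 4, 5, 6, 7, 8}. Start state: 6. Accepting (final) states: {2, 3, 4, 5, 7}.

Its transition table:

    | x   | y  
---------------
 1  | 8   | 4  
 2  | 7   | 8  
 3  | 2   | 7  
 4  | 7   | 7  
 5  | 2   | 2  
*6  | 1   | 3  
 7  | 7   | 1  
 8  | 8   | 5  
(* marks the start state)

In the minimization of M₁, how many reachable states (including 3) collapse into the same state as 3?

3

Every state is reachable, so we keep all 8.
P0 = {2,3,4,5,7} | {1,6,8}.
Split {2,3,4,5,7} by δ(·,y) → {3,4,5} and {2,7}.
The partition is now stable with 3 blocks: {3,4,5} | {1,6,8} | {2,7}.
The equivalence class containing 3 is {3,4,5}, of size 3.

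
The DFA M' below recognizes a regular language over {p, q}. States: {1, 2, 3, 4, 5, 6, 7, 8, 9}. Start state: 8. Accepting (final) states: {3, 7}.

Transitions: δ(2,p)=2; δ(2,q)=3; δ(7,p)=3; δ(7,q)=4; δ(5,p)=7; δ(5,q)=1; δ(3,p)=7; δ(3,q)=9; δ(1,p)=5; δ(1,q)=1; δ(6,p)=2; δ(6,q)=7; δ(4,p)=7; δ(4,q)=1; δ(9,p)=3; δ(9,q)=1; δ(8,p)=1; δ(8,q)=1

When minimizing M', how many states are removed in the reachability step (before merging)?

2

Starting at 8 and following transitions, the reachable set is {1, 3, 4, 5, 7, 8, 9}. That leaves 2, 6 unreachable — 2 in total.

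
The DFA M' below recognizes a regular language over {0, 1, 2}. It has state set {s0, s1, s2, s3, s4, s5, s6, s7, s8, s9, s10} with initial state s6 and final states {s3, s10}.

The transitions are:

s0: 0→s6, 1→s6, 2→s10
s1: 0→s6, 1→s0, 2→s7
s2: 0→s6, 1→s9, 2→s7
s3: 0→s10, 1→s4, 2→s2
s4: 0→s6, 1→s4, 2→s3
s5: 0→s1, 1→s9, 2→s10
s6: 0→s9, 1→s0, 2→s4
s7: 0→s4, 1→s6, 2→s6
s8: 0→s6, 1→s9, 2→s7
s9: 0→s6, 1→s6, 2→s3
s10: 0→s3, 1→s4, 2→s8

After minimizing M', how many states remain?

States {s1,s5} cannot be reached from the start state, so discard them.
Start with accepting vs non-accepting: {s3,s10} | {s0,s2,s4,s6,s7,s8,s9}.
On input 2, block {s0,s2,s4,s6,s7,s8,s9} splits into {s2,s6,s7,s8} and {s0,s4,s9}.
On input 0, block {s2,s6,s7,s8} splits into {s2,s8} and {s6,s7}.
Refine {s0,s4,s9} on symbol 1: members go to different blocks, giving {s0,s9} and {s4}.
Split {s6,s7} by δ(·,0) → {s6} and {s7}.
Stable partition: {s3,s10} | {s2,s8} | {s0,s9} | {s6} | {s4} | {s7} — 6 equivalence classes.

6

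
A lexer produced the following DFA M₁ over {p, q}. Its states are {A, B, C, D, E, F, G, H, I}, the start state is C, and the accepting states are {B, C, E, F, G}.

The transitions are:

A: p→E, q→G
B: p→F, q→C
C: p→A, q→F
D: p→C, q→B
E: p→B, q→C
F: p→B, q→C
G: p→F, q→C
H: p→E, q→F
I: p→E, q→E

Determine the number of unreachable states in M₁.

No path from C leads to D, H, I; the other 6 states are all reachable.

3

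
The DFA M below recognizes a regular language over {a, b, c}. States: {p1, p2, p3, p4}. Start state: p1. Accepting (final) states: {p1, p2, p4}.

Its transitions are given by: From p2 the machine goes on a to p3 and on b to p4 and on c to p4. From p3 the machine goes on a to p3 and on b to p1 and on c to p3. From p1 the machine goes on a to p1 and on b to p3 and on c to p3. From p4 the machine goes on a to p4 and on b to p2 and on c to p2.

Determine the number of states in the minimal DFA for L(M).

States {p2,p4} cannot be reached from the start state, so discard them.
Start with accepting vs non-accepting: {p1} | {p3}.
Stable partition: {p1} | {p3} — 2 equivalence classes.

2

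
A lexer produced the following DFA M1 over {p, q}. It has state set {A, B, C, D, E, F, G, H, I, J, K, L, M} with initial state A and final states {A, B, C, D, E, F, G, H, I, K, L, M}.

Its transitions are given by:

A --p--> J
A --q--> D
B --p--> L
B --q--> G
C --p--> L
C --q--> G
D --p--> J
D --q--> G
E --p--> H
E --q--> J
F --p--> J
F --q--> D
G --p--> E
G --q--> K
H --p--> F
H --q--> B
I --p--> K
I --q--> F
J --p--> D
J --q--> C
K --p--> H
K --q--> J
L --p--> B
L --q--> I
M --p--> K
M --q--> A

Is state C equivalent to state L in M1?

Reachable states from the start: {A,B,C,D,E,F,G,H,I,J,K,L}. Unreachable: {M} — drop them.
P0 = {A,B,C,D,E,F,G,H,I,K,L} | {J}.
Split {A,B,C,D,E,F,G,H,I,K,L} by δ(·,p) → {B,C,E,G,H,I,K,L} and {A,D,F}.
Split {B,C,E,G,H,I,K,L} by δ(·,p) → {B,C,E,G,I,K,L} and {H}.
Refine {B,C,E,G,I,K,L} on symbol p: members go to different blocks, giving {B,C,G,I,L} and {E,K}.
Refine {B,C,G,I,L} on symbol p: members go to different blocks, giving {B,C,L} and {G,I}.
Refine {A,D,F} on symbol q: members go to different blocks, giving {A,F} and {D}.
On input q, block {G,I} splits into {G} and {I}.
On input q, block {B,C,L} splits into {B,C} and {L}.
No further refinement is possible. Final partition (9 blocks): {B,C} | {J} | {A,F} | {H} | {E,K} | {G} | {D} | {I} | {L}.
C and L end up in different blocks, so they are distinguishable. For instance, the string 'qqp' is accepted from only C.

No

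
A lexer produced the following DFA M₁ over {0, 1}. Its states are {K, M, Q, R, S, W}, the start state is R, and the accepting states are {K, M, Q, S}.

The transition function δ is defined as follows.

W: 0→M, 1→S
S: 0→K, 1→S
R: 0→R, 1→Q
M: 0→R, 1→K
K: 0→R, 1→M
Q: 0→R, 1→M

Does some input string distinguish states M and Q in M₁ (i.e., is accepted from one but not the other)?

States {S,W} cannot be reached from the start state, so discard them.
Start with accepting vs non-accepting: {K,M,Q} | {R}.
No further refinement is possible. Final partition (2 blocks): {K,M,Q} | {R}.
M and Q lie in the same block of the stable partition, so they are equivalent — no string distinguishes them.

No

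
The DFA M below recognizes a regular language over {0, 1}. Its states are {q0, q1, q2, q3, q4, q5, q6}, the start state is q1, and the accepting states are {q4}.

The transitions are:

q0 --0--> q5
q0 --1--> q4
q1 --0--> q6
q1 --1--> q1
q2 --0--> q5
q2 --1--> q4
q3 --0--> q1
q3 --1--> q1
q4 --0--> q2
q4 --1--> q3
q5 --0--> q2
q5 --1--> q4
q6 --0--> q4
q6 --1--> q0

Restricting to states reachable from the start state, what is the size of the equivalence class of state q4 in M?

1

All states are reachable from the start state.
P0 = {q4} | {q0,q1,q2,q3,q5,q6}.
Refine {q0,q1,q2,q3,q5,q6} on symbol 0: members go to different blocks, giving {q0,q1,q2,q3,q5} and {q6}.
Refine {q0,q1,q2,q3,q5} on symbol 0: members go to different blocks, giving {q0,q2,q3,q5} and {q1}.
On input 0, block {q0,q2,q3,q5} splits into {q0,q2,q5} and {q3}.
Stable partition: {q4} | {q0,q2,q5} | {q6} | {q1} | {q3} — 5 equivalence classes.
The equivalence class containing q4 is {q4}, of size 1.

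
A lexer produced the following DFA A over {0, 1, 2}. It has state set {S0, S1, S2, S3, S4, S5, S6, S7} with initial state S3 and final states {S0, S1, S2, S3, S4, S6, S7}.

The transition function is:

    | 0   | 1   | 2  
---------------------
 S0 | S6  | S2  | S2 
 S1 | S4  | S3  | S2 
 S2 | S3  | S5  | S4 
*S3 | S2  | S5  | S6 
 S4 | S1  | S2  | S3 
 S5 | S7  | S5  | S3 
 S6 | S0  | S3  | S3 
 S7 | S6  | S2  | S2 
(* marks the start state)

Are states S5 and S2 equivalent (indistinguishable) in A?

All states are reachable from the start state.
Start with accepting vs non-accepting: {S0,S1,S2,S3,S4,S6,S7} | {S5}.
Split {S0,S1,S2,S3,S4,S6,S7} by δ(·,1) → {S0,S1,S4,S6,S7} and {S2,S3}.
The partition is now stable with 3 blocks: {S0,S1,S4,S6,S7} | {S5} | {S2,S3}.
S5 and S2 end up in different blocks, so they are distinguishable. For instance, the string 'ε' is accepted from only S2.

No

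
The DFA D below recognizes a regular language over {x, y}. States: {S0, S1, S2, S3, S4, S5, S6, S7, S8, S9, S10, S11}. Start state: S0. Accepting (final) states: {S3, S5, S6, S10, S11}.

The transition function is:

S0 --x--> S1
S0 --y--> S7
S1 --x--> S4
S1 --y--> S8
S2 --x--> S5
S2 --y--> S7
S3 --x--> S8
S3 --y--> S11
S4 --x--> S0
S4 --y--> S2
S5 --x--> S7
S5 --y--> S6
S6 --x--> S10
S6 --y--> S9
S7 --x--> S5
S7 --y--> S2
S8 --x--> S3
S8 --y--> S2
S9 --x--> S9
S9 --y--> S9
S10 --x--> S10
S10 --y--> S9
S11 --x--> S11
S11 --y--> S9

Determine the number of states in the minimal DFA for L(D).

5

Every state is reachable, so we keep all 12.
Start with accepting vs non-accepting: {S3,S5,S6,S10,S11} | {S0,S1,S2,S4,S7,S8,S9}.
Refine {S3,S5,S6,S10,S11} on symbol x: members go to different blocks, giving {S6,S10,S11} and {S3,S5}.
Refine {S0,S1,S2,S4,S7,S8,S9} on symbol x: members go to different blocks, giving {S0,S1,S4,S9} and {S2,S7,S8}.
Refine {S0,S1,S4,S9} on symbol y: members go to different blocks, giving {S0,S1,S4} and {S9}.
The partition is now stable with 5 blocks: {S6,S10,S11} | {S0,S1,S4} | {S3,S5} | {S2,S7,S8} | {S9}.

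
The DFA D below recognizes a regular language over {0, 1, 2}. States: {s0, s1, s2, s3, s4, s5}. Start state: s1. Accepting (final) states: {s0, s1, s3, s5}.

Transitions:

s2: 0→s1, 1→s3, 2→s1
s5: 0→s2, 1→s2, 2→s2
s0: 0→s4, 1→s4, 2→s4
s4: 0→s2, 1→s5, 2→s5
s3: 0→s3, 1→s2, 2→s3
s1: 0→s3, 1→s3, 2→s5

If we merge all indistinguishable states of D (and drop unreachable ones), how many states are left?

4

First remove the unreachable states {s0,s4}; 4 states remain.
P0 = {s1,s3,s5} | {s2}.
Split {s1,s3,s5} by δ(·,0) → {s1,s3} and {s5}.
Refine {s1,s3} on symbol 1: members go to different blocks, giving {s1} and {s3}.
No further refinement is possible. Final partition (4 blocks): {s1} | {s2} | {s5} | {s3}.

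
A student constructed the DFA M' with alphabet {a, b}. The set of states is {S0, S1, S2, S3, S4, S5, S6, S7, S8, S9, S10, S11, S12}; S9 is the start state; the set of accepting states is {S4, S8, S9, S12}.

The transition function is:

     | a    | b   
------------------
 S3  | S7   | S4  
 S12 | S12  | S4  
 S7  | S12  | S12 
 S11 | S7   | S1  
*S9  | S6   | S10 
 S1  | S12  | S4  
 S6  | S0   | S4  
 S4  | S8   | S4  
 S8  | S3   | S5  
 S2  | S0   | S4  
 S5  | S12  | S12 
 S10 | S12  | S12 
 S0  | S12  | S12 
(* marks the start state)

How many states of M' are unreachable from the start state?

Starting at S9 and following transitions, the reachable set is {S0, S3, S4, S5, S6, S7, S8, S9, S10, S12}. That leaves S1, S2, S11 unreachable — 3 in total.

3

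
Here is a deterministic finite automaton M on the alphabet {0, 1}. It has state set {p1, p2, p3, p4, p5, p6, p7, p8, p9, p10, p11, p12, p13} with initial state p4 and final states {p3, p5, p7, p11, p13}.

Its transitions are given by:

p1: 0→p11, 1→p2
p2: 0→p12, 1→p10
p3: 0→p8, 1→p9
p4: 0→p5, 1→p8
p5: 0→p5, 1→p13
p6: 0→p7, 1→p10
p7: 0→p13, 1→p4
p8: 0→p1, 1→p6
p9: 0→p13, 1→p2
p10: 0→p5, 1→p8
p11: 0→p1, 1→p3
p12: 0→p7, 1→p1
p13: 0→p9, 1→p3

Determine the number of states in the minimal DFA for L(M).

10

Every state is reachable, so we keep all 13.
Start with accepting vs non-accepting: {p3,p5,p7,p11,p13} | {p1,p2,p4,p6,p8,p9,p10,p12}.
Split {p3,p5,p7,p11,p13} by δ(·,0) → {p3,p11,p13} and {p5,p7}.
Refine {p3,p11,p13} on symbol 1: members go to different blocks, giving {p11,p13} and {p3}.
Refine {p1,p2,p4,p6,p8,p9,p10,p12} on symbol 0: members go to different blocks, giving {p4,p6,p10,p12} and {p1,p9} and {p2,p8}.
Split {p4,p6,p10,p12} by δ(·,1) → {p4,p10} and {p6} and {p12}.
On input 0, block {p5,p7} splits into {p5} and {p7}.
Refine {p2,p8} on symbol 0: members go to different blocks, giving {p2} and {p8}.
Stable partition: {p11,p13} | {p4,p10} | {p5} | {p3} | {p1,p9} | {p2} | {p6} | {p12} | {p7} | {p8} — 10 equivalence classes.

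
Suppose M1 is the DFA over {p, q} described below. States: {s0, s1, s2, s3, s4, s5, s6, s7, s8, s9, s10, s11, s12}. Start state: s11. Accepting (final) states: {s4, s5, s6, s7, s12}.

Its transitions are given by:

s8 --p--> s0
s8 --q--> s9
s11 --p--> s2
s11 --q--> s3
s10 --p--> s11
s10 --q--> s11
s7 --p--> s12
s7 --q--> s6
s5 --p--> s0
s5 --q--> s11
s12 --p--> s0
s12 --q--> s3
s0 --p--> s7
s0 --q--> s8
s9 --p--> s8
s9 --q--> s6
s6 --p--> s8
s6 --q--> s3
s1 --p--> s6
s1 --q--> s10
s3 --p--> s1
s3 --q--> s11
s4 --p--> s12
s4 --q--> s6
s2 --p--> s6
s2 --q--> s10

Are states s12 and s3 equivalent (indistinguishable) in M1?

First remove the unreachable states {s4,s5}; 11 states remain.
Initial partition by acceptance: {s6,s7,s12} | {s0,s1,s2,s3,s8,s9,s10,s11}.
On input p, block {s6,s7,s12} splits into {s6,s12} and {s7}.
Split {s0,s1,s2,s3,s8,s9,s10,s11} by δ(·,p) → {s3,s8,s9,s10,s11} and {s1,s2} and {s0}.
Refine {s6,s12} on symbol p: members go to different blocks, giving {s6} and {s12}.
On input p, block {s3,s8,s9,s10,s11} splits into {s3,s11} and {s9,s10} and {s8}.
Refine {s9,s10} on symbol p: members go to different blocks, giving {s9} and {s10}.
No further refinement is possible. Final partition (9 blocks): {s6} | {s3,s11} | {s7} | {s1,s2} | {s0} | {s12} | {s9} | {s8} | {s10}.
s12 and s3 end up in different blocks, so they are distinguishable. For instance, the string 'ε' is accepted from only s12.

No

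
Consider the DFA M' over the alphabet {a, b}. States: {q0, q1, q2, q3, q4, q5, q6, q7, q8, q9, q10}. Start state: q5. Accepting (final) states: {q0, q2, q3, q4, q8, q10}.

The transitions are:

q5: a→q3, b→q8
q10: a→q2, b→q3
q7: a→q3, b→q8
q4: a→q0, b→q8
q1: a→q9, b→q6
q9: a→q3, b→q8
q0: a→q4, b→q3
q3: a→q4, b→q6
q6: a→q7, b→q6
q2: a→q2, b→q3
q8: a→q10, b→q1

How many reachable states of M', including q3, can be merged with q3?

2

All states are reachable from the start state.
Initial partition by acceptance: {q0,q2,q3,q4,q8,q10} | {q1,q5,q6,q7,q9}.
On input b, block {q0,q2,q3,q4,q8,q10} splits into {q0,q2,q4,q10} and {q3,q8}.
Refine {q1,q5,q6,q7,q9} on symbol a: members go to different blocks, giving {q5,q7,q9} and {q1,q6}.
No further refinement is possible. Final partition (4 blocks): {q0,q2,q4,q10} | {q5,q7,q9} | {q3,q8} | {q1,q6}.
State q3 belongs to the block {q3,q8}, which has 2 states.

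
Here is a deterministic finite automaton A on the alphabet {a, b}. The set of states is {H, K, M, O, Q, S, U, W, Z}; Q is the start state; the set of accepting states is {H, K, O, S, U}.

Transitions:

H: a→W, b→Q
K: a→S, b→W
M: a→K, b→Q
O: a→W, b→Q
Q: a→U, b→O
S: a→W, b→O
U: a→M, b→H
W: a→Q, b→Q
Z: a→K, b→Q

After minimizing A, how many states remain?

7

First remove the unreachable states {Z}; 8 states remain.
P0 = {H,K,O,S,U} | {M,Q,W}.
On input a, block {H,K,O,S,U} splits into {H,O,S,U} and {K}.
Split {H,O,S,U} by δ(·,b) → {H,O} and {S,U}.
Refine {M,Q,W} on symbol a: members go to different blocks, giving {Q} and {W} and {M}.
On input a, block {S,U} splits into {U} and {S}.
No further refinement is possible. Final partition (7 blocks): {H,O} | {Q} | {K} | {U} | {W} | {M} | {S}.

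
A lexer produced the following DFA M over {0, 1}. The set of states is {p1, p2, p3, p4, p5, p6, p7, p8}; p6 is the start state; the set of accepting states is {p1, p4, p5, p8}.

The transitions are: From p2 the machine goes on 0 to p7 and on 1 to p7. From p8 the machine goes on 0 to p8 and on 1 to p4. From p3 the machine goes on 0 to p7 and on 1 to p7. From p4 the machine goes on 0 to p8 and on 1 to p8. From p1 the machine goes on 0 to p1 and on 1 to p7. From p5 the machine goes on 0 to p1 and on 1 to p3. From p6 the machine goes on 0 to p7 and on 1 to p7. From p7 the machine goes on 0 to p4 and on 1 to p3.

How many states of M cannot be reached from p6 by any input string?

3

BFS from p6 reaches {p3, p4, p6, p7, p8}; the 3 state(s) p1, p2, p5 are never visited.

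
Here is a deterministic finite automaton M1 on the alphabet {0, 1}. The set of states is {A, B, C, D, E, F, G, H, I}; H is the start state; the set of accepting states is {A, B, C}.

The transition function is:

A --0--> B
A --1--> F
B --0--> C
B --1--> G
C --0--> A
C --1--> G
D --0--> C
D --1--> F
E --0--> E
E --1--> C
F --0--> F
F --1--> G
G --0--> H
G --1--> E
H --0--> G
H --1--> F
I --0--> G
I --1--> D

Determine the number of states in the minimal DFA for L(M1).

7

Reachable states from the start: {A,B,C,E,F,G,H}. Unreachable: {D,I} — drop them.
Initial partition by acceptance: {A,B,C} | {E,F,G,H}.
Split {E,F,G,H} by δ(·,1) → {F,G,H} and {E}.
Split {F,G,H} by δ(·,1) → {F,H} and {G}.
Split {A,B,C} by δ(·,1) → {B,C} and {A}.
Refine {B,C} on symbol 0: members go to different blocks, giving {B} and {C}.
Refine {F,H} on symbol 0: members go to different blocks, giving {F} and {H}.
The partition is now stable with 7 blocks: {B} | {F} | {E} | {G} | {A} | {C} | {H}.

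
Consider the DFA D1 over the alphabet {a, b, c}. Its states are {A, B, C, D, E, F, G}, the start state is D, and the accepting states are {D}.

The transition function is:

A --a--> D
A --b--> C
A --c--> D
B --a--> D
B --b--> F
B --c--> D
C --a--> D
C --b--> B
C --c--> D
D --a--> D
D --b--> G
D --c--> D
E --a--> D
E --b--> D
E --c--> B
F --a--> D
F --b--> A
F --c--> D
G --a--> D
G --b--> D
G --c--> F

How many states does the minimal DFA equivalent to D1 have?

States {E} cannot be reached from the start state, so discard them.
Start with accepting vs non-accepting: {D} | {A,B,C,F,G}.
On input b, block {A,B,C,F,G} splits into {A,B,C,F} and {G}.
Stable partition: {D} | {A,B,C,F} | {G} — 3 equivalence classes.

3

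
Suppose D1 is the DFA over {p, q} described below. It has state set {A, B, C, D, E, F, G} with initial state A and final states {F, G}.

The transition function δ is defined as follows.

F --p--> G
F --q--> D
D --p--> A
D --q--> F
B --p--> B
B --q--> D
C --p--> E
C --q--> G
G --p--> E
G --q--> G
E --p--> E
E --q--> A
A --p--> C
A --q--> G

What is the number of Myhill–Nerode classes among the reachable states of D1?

States {B,D,F} cannot be reached from the start state, so discard them.
P0 = {G} | {A,C,E}.
Split {A,C,E} by δ(·,q) → {A,C} and {E}.
Split {A,C} by δ(·,p) → {A} and {C}.
The partition is now stable with 4 blocks: {G} | {A} | {E} | {C}.

4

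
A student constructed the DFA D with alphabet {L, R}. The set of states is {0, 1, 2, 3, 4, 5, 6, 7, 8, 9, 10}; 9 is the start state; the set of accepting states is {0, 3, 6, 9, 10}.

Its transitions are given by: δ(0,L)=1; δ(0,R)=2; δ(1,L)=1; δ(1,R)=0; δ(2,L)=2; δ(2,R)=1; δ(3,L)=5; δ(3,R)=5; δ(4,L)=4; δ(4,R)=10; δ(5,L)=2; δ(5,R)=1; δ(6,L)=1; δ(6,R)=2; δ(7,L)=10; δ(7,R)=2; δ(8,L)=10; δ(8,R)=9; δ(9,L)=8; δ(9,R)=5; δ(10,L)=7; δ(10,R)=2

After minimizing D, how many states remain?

States {3,4,6} cannot be reached from the start state, so discard them.
P0 = {0,9,10} | {1,2,5,7,8}.
On input L, block {1,2,5,7,8} splits into {1,2,5} and {7,8}.
Split {0,9,10} by δ(·,L) → {9,10} and {0}.
Split {1,2,5} by δ(·,R) → {2,5} and {1}.
Refine {7,8} on symbol R: members go to different blocks, giving {7} and {8}.
Split {9,10} by δ(·,L) → {9} and {10}.
No further refinement is possible. Final partition (7 blocks): {9} | {2,5} | {7} | {0} | {1} | {8} | {10}.

7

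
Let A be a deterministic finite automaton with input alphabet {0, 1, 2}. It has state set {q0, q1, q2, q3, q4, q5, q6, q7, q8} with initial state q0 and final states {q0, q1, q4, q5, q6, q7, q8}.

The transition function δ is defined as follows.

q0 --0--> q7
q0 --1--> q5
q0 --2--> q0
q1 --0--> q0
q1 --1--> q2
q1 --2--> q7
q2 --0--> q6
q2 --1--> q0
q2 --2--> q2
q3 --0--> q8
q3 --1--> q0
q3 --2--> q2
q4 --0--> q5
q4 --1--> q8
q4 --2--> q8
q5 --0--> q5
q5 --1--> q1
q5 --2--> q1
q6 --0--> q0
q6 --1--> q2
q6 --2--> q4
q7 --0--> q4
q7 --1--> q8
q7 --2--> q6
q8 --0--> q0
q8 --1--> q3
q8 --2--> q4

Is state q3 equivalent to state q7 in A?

No

P0 = {q0,q1,q4,q5,q6,q7,q8} | {q2,q3}.
On input 1, block {q0,q1,q4,q5,q6,q7,q8} splits into {q0,q4,q5,q7} and {q1,q6,q8}.
Refine {q0,q4,q5,q7} on symbol 1: members go to different blocks, giving {q4,q5,q7} and {q0}.
No further refinement is possible. Final partition (4 blocks): {q4,q5,q7} | {q2,q3} | {q1,q6,q8} | {q0}.
q3 and q7 end up in different blocks, so they are distinguishable. For instance, the string 'ε' is accepted from only q7.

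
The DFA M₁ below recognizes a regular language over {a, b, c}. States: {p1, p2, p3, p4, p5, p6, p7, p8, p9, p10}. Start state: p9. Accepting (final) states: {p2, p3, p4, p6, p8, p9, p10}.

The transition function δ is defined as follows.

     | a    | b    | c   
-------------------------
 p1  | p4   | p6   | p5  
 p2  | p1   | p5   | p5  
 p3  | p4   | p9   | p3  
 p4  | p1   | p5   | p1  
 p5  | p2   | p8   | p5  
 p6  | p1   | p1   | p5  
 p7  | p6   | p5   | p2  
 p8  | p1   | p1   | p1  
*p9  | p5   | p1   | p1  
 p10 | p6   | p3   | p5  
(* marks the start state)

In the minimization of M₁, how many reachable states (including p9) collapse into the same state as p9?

Reachable states from the start: {p1,p2,p4,p5,p6,p8,p9}. Unreachable: {p3,p7,p10} — drop them.
Start with accepting vs non-accepting: {p2,p4,p6,p8,p9} | {p1,p5}.
Stable partition: {p2,p4,p6,p8,p9} | {p1,p5} — 2 equivalence classes.
State p9 belongs to the block {p2,p4,p6,p8,p9}, which has 5 states.

5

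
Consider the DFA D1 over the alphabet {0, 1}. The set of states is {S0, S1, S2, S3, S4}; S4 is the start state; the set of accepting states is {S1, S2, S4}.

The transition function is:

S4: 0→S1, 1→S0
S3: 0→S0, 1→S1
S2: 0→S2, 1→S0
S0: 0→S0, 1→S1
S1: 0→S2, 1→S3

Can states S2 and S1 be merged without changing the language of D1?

Start with accepting vs non-accepting: {S1,S2,S4} | {S0,S3}.
No further refinement is possible. Final partition (2 blocks): {S1,S2,S4} | {S0,S3}.
S2 and S1 lie in the same block of the stable partition, so they are equivalent — no string distinguishes them.

Yes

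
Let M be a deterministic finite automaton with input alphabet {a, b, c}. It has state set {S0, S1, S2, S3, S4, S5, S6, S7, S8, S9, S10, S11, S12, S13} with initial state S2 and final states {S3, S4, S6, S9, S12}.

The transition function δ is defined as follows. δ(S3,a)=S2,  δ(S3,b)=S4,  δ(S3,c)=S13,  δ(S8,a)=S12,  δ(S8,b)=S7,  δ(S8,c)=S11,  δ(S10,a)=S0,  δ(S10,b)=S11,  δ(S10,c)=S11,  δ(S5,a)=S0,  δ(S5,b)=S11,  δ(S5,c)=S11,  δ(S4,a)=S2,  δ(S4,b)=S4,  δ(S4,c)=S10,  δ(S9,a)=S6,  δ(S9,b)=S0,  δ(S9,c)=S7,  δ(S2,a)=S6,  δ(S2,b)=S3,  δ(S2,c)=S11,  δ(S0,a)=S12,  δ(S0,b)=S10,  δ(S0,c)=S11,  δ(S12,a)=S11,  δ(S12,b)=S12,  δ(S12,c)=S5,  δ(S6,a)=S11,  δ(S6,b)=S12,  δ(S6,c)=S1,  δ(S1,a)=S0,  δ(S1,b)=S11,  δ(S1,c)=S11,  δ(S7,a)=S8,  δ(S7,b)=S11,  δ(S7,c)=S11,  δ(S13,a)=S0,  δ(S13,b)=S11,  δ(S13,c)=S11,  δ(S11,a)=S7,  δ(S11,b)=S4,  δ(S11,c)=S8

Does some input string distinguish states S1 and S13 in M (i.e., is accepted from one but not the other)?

First remove the unreachable states {S9}; 13 states remain.
Initial partition by acceptance: {S3,S4,S6,S12} | {S0,S1,S2,S5,S7,S8,S10,S11,S13}.
On input a, block {S0,S1,S2,S5,S7,S8,S10,S11,S13} splits into {S1,S5,S7,S10,S11,S13} and {S0,S2,S8}.
Refine {S3,S4,S6,S12} on symbol a: members go to different blocks, giving {S3,S4} and {S6,S12}.
Split {S1,S5,S7,S10,S11,S13} by δ(·,a) → {S1,S5,S7,S10,S13} and {S11}.
Split {S0,S2,S8} by δ(·,b) → {S0,S8} and {S2}.
The partition is now stable with 6 blocks: {S3,S4} | {S1,S5,S7,S10,S13} | {S0,S8} | {S6,S12} | {S11} | {S2}.
S1 and S13 lie in the same block of the stable partition, so they are equivalent — no string distinguishes them.

No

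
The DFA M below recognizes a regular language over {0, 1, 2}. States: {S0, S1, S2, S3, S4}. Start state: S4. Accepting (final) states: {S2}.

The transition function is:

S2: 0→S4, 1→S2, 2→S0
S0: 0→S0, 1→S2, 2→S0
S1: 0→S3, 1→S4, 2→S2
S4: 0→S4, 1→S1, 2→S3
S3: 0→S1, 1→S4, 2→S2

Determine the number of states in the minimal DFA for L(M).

All states are reachable from the start state.
Initial partition by acceptance: {S2} | {S0,S1,S3,S4}.
On input 1, block {S0,S1,S3,S4} splits into {S1,S3,S4} and {S0}.
Refine {S1,S3,S4} on symbol 2: members go to different blocks, giving {S1,S3} and {S4}.
Stable partition: {S2} | {S1,S3} | {S0} | {S4} — 4 equivalence classes.

4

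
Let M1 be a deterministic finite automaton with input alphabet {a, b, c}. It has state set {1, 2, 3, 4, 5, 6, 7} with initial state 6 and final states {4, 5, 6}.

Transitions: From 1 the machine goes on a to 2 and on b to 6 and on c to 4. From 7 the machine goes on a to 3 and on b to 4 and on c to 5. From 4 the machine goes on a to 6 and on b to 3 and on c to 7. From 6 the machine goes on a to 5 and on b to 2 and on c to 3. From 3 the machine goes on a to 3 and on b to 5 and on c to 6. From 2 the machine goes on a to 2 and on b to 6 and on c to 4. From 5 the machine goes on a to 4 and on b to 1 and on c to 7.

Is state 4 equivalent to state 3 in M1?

Initial partition by acceptance: {4,5,6} | {1,2,3,7}.
Stable partition: {4,5,6} | {1,2,3,7} — 2 equivalence classes.
4 and 3 end up in different blocks, so they are distinguishable. For instance, the string 'ε' is accepted from only 4.

No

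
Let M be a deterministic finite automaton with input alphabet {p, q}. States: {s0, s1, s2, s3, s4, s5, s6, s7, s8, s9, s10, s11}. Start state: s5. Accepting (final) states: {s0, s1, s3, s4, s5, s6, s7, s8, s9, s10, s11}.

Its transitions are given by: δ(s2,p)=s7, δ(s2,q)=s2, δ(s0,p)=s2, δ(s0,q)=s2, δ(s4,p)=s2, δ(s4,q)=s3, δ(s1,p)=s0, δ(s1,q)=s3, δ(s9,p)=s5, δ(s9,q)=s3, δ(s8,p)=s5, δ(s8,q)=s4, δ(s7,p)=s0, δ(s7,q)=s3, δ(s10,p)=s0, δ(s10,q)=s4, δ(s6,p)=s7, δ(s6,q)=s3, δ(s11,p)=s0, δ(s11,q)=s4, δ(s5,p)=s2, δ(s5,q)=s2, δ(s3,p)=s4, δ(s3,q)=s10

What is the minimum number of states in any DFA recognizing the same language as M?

States {s1,s6,s8,s9,s11} cannot be reached from the start state, so discard them.
P0 = {s0,s3,s4,s5,s7,s10} | {s2}.
On input p, block {s0,s3,s4,s5,s7,s10} splits into {s0,s4,s5} and {s3,s7,s10}.
Refine {s0,s4,s5} on symbol q: members go to different blocks, giving {s0,s5} and {s4}.
Refine {s3,s7,s10} on symbol p: members go to different blocks, giving {s7,s10} and {s3}.
Refine {s7,s10} on symbol q: members go to different blocks, giving {s7} and {s10}.
No further refinement is possible. Final partition (6 blocks): {s0,s5} | {s2} | {s7} | {s4} | {s3} | {s10}.

6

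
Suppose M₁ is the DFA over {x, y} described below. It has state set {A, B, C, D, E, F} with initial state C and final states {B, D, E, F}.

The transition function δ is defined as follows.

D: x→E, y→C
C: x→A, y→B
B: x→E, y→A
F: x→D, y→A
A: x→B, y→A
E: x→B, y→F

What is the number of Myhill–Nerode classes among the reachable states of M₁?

Initial partition by acceptance: {B,D,E,F} | {A,C}.
Refine {B,D,E,F} on symbol y: members go to different blocks, giving {B,D,F} and {E}.
On input x, block {B,D,F} splits into {B,D} and {F}.
On input x, block {A,C} splits into {A} and {C}.
Split {B,D} by δ(·,y) → {B} and {D}.
The partition is now stable with 6 blocks: {B} | {A} | {E} | {F} | {C} | {D}.

6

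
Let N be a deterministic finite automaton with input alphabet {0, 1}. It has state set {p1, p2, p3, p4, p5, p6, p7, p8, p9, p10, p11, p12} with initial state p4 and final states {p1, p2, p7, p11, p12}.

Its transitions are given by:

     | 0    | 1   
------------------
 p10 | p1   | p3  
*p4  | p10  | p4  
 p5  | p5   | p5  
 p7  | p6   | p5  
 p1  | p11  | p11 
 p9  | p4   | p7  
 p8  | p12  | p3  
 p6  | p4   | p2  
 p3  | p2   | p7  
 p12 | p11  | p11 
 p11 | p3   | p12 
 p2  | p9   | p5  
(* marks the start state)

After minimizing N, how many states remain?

8

Reachable states from the start: {p1,p2,p3,p4,p5,p6,p7,p9,p10,p11,p12}. Unreachable: {p8} — drop them.
Start with accepting vs non-accepting: {p1,p2,p7,p11,p12} | {p3,p4,p5,p6,p9,p10}.
Split {p1,p2,p7,p11,p12} by δ(·,0) → {p2,p7,p11} and {p1,p12}.
On input 1, block {p2,p7,p11} splits into {p2,p7} and {p11}.
Refine {p3,p4,p5,p6,p9,p10} on symbol 0: members go to different blocks, giving {p4,p5,p6,p9} and {p3} and {p10}.
Split {p4,p5,p6,p9} by δ(·,0) → {p5,p6,p9} and {p4}.
Refine {p5,p6,p9} on symbol 0: members go to different blocks, giving {p6,p9} and {p5}.
No further refinement is possible. Final partition (8 blocks): {p2,p7} | {p6,p9} | {p1,p12} | {p11} | {p3} | {p10} | {p4} | {p5}.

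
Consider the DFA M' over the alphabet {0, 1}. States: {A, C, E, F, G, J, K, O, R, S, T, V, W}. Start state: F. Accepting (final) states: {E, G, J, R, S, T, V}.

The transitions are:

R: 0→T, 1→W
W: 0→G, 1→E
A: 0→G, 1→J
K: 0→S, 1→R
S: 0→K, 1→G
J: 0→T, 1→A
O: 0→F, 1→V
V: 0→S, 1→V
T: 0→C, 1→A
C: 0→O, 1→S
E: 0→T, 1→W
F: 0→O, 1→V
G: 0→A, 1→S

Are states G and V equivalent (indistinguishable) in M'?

No

P0 = {E,G,J,R,S,T,V} | {A,C,F,K,O,W}.
On input 0, block {E,G,J,R,S,T,V} splits into {E,J,R,V} and {G,S,T}.
Refine {E,J,R,V} on symbol 1: members go to different blocks, giving {E,J,R} and {V}.
Refine {A,C,F,K,O,W} on symbol 0: members go to different blocks, giving {A,K,W} and {C,F,O}.
On input 0, block {G,S,T} splits into {G,S} and {T}.
On input 1, block {C,F,O} splits into {F,O} and {C}.
No further refinement is possible. Final partition (7 blocks): {E,J,R} | {A,K,W} | {G,S} | {V} | {F,O} | {T} | {C}.
G and V end up in different blocks, so they are distinguishable. For instance, the string '0' is accepted from only V.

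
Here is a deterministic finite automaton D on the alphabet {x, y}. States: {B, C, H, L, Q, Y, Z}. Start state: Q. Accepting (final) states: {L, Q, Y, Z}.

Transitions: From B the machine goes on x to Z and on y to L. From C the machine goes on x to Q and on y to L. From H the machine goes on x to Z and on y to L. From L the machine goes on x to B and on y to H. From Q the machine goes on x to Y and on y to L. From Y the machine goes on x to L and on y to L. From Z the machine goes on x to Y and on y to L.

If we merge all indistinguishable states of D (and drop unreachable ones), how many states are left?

4

First remove the unreachable states {C}; 6 states remain.
P0 = {L,Q,Y,Z} | {B,H}.
Split {L,Q,Y,Z} by δ(·,x) → {Q,Y,Z} and {L}.
Split {Q,Y,Z} by δ(·,x) → {Q,Z} and {Y}.
The partition is now stable with 4 blocks: {Q,Z} | {B,H} | {L} | {Y}.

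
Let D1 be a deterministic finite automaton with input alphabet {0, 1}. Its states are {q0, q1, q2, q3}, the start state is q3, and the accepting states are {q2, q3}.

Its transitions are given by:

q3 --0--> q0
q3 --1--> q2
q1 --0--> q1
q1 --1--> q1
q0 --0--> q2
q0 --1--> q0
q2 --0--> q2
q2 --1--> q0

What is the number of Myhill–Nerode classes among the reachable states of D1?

3

Reachable states from the start: {q0,q2,q3}. Unreachable: {q1} — drop them.
Initial partition by acceptance: {q2,q3} | {q0}.
Refine {q2,q3} on symbol 0: members go to different blocks, giving {q2} and {q3}.
The partition is now stable with 3 blocks: {q2} | {q0} | {q3}.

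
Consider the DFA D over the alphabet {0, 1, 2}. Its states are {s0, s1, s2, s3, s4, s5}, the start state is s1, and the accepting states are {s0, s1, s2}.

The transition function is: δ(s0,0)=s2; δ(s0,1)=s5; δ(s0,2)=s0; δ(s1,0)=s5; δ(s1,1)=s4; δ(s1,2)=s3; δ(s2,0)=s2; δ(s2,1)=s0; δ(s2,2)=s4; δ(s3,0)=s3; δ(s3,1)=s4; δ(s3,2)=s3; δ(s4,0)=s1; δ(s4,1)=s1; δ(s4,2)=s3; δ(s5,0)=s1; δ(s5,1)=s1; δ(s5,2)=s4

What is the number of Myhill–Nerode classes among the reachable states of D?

4

First remove the unreachable states {s0,s2}; 4 states remain.
Initial partition by acceptance: {s1} | {s3,s4,s5}.
On input 0, block {s3,s4,s5} splits into {s4,s5} and {s3}.
On input 2, block {s4,s5} splits into {s4} and {s5}.
The partition is now stable with 4 blocks: {s1} | {s4} | {s3} | {s5}.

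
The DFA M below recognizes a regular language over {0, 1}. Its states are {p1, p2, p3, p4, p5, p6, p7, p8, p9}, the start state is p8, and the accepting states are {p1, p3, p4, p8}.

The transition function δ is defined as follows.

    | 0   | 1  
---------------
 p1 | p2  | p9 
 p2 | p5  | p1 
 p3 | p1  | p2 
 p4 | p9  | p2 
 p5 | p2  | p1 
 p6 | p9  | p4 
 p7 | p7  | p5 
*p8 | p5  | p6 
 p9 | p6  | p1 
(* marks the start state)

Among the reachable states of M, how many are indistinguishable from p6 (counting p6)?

First remove the unreachable states {p3,p7}; 7 states remain.
Start with accepting vs non-accepting: {p1,p4,p8} | {p2,p5,p6,p9}.
Stable partition: {p1,p4,p8} | {p2,p5,p6,p9} — 2 equivalence classes.
The equivalence class containing p6 is {p2,p5,p6,p9}, of size 4.

4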